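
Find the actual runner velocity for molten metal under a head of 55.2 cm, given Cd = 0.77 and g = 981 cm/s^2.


Formula: v = Cd * sqrt(2 * g * h)  (Torricelli with discharge coefficient)
2*g*h = 2 * 981 * 55.2 = 108302.4 cm^2/s^2
sqrt(108302.4) = 329.09330 cm/s
v = 0.77 * 329.09330 = 253.4018 cm/s

Final answer: 253.4018 cm/s


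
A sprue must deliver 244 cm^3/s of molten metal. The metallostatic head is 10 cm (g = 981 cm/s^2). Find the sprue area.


Formula: v = sqrt(2*g*h), A = Q/v
Velocity: v = sqrt(2 * 981 * 10) = sqrt(19620) = 140.0714 cm/s
Sprue area: A = Q / v = 244 / 140.0714 = 1.7420 cm^2

Answer: 1.7420 cm^2


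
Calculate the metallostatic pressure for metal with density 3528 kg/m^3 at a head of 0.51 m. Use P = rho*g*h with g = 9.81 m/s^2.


Formula: P = rho * g * h
rho * g = 3528 * 9.81 = 34609.68 N/m^3
P = 34609.68 * 0.51 = 17650.9368 Pa

Final answer: 17650.9368 Pa


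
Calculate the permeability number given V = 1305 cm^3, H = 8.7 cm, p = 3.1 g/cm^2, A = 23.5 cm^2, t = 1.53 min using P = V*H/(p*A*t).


Formula: Permeability Number P = (V * H) / (p * A * t)
Numerator: V * H = 1305 * 8.7 = 11353.5
Denominator: p * A * t = 3.1 * 23.5 * 1.53 = 111.4605
P = 11353.5 / 111.4605 = 101.8612


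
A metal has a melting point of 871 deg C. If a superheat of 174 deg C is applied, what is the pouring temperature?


Formula: T_pour = T_melt + Superheat
T_pour = 871 + 174 = 1045 deg C

Final answer: 1045 deg C


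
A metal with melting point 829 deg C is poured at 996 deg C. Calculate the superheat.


Formula: Superheat = T_pour - T_melt
Superheat = 996 - 829 = 167 deg C


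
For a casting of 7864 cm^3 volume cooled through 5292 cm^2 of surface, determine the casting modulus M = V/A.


Formula: Casting Modulus M = V / A
M = 7864 cm^3 / 5292 cm^2 = 1.4860 cm

Final answer: 1.4860 cm


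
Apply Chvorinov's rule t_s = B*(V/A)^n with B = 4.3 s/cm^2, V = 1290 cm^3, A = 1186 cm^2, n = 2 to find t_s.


Formula: t_s = B * (V/A)^n  (Chvorinov's rule, n=2)
Modulus M = V/A = 1290/1186 = 1.087690 cm
M^2 = 1.087690^2 = 1.183070 cm^2
t_s = 4.3 * 1.183070 = 5.0872 s

Final answer: 5.0872 s


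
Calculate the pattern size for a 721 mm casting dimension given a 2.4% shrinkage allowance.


Formula: L_pattern = L_casting * (1 + shrinkage_rate/100)
Shrinkage factor = 1 + 2.4/100 = 1.024
L_pattern = 721 mm * 1.024 = 738.3040 mm

Final answer: 738.3040 mm


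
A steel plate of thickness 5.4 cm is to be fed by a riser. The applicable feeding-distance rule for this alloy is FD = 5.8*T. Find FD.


Formula: FD = 5.8 * T  (riser feeding-distance rule)
FD = 5.8 * 5.4 cm = 31.3200 cm

Answer: 31.3200 cm


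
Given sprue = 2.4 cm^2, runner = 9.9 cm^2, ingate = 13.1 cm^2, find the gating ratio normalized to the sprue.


Sprue:Runner:Ingate = 1 : 9.9/2.4 : 13.1/2.4 = 1:4.13:5.46


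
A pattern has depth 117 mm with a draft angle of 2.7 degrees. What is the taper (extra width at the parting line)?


Formula: taper = depth * tan(draft_angle)
tan(2.7 deg) = 0.0471588
taper = 117 mm * 0.0471588 = 5.5176 mm

5.5176 mm


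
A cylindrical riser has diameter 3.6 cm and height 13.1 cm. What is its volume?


Formula: V = pi * (D/2)^2 * H  (cylinder volume)
Radius = D/2 = 3.6/2 = 1.8 cm
V = pi * 1.8^2 * 13.1 = 133.3418 cm^3

Answer: 133.3418 cm^3


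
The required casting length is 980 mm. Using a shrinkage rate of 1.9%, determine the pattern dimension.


Formula: L_pattern = L_casting * (1 + shrinkage_rate/100)
Shrinkage factor = 1 + 1.9/100 = 1.019
L_pattern = 980 mm * 1.019 = 998.6200 mm

Answer: 998.6200 mm


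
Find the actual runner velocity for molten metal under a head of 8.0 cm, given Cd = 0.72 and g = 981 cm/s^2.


Formula: v = Cd * sqrt(2 * g * h)  (Torricelli with discharge coefficient)
2*g*h = 2 * 981 * 8.0 = 15696.0 cm^2/s^2
sqrt(15696.0) = 125.28368 cm/s
v = 0.72 * 125.28368 = 90.2042 cm/s

Answer: 90.2042 cm/s


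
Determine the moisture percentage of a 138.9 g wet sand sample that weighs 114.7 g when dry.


Formula: MC = (W_wet - W_dry) / W_wet * 100
Water mass = 138.9 - 114.7 = 24.2 g
MC = 24.2 / 138.9 * 100 = 17.4226%

Answer: 17.4226%


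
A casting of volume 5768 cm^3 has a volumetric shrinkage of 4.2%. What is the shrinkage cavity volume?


Formula: V_shrink = V_casting * shrinkage_pct / 100
V_shrink = 5768 cm^3 * 4.2 / 100 = 242.2560 cm^3

Final answer: 242.2560 cm^3


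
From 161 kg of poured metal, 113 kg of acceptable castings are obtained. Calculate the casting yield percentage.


Formula: Casting Yield = (W_good / W_total) * 100
Yield = (113 kg / 161 kg) * 100 = 70.1863%

Final answer: 70.1863%


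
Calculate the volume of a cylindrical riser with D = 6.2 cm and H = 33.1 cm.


Formula: V = pi * (D/2)^2 * H  (cylinder volume)
Radius = D/2 = 6.2/2 = 3.1 cm
V = pi * 3.1^2 * 33.1 = 999.3123 cm^3

Final answer: 999.3123 cm^3


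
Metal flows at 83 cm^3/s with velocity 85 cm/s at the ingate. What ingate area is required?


Formula: A_ingate = Q / v  (continuity equation)
A = 83 cm^3/s / 85 cm/s = 0.9765 cm^2


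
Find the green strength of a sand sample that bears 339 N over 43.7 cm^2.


Formula: Compressive Strength = Force / Area
Strength = 339 N / 43.7 cm^2 = 7.7574 N/cm^2

Answer: 7.7574 N/cm^2


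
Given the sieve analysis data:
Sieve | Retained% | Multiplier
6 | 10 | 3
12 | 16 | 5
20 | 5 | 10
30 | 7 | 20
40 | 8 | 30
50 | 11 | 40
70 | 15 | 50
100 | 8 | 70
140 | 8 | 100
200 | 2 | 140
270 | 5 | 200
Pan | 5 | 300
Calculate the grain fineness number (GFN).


Formula: GFN = sum(pct * multiplier) / sum(pct)
sum(pct * multiplier) = 5870
sum(pct) = 100
GFN = 5870 / 100 = 58.70


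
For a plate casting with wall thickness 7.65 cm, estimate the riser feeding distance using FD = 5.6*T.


Formula: FD = 5.6 * T  (riser feeding-distance rule)
FD = 5.6 * 7.65 cm = 42.8400 cm

42.8400 cm


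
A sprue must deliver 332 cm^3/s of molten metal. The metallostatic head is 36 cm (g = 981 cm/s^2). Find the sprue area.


Formula: v = sqrt(2*g*h), A = Q/v
Velocity: v = sqrt(2 * 981 * 36) = sqrt(70632) = 265.7668 cm/s
Sprue area: A = Q / v = 332 / 265.7668 = 1.2492 cm^2

Answer: 1.2492 cm^2


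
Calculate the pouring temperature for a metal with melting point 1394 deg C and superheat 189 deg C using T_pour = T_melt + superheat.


Formula: T_pour = T_melt + Superheat
T_pour = 1394 + 189 = 1583 deg C

1583 deg C


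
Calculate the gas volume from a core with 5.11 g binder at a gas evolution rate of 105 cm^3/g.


Formula: V_gas = W_binder * gas_evolution_rate
V = 5.11 g * 105 cm^3/g = 536.5500 cm^3

536.5500 cm^3


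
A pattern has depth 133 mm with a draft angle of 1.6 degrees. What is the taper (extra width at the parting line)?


Formula: taper = depth * tan(draft_angle)
tan(1.6 deg) = 0.0279325
taper = 133 mm * 0.0279325 = 3.7150 mm

Final answer: 3.7150 mm


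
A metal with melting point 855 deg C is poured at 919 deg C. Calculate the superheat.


Formula: Superheat = T_pour - T_melt
Superheat = 919 - 855 = 64 deg C

64 deg C


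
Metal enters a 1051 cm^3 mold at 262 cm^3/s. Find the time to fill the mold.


Formula: t_fill = V_mold / Q_flow
t = 1051 cm^3 / 262 cm^3/s = 4.0115 s

4.0115 s


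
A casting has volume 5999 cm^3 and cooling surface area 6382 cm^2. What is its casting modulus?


Formula: Casting Modulus M = V / A
M = 5999 cm^3 / 6382 cm^2 = 0.9400 cm

Final answer: 0.9400 cm


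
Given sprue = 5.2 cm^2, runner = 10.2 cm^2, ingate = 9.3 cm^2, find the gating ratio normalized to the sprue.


Sprue:Runner:Ingate = 1 : 10.2/5.2 : 9.3/5.2 = 1:1.96:1.79

Final answer: 1:1.96:1.79


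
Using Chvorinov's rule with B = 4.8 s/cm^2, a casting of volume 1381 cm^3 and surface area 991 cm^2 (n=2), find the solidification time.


Formula: t_s = B * (V/A)^n  (Chvorinov's rule, n=2)
Modulus M = V/A = 1381/991 = 1.393542 cm
M^2 = 1.393542^2 = 1.941959 cm^2
t_s = 4.8 * 1.941959 = 9.3214 s


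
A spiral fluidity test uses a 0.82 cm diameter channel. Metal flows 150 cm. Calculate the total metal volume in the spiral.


Formula: V = pi * (d/2)^2 * L  (cylinder volume)
Radius = 0.82/2 = 0.41 cm
V = pi * 0.41^2 * 150 = 79.2153 cm^3

Answer: 79.2153 cm^3


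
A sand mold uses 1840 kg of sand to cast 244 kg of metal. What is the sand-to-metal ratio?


Formula: Sand-to-Metal Ratio = W_sand / W_metal
Ratio = 1840 kg / 244 kg = 7.5410

Answer: 7.5410


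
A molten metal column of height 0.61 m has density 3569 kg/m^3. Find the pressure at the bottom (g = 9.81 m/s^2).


Formula: P = rho * g * h
rho * g = 3569 * 9.81 = 35011.89 N/m^3
P = 35011.89 * 0.61 = 21357.2529 Pa

Final answer: 21357.2529 Pa


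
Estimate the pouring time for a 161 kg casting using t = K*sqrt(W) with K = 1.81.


Formula: t = K * sqrt(W)
sqrt(W) = sqrt(161) = 12.68858
t = 1.81 * 12.68858 = 22.9663 s

Answer: 22.9663 s


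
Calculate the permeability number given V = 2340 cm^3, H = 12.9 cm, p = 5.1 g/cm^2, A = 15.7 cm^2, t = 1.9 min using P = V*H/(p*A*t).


Formula: Permeability Number P = (V * H) / (p * A * t)
Numerator: V * H = 2340 * 12.9 = 30186.0
Denominator: p * A * t = 5.1 * 15.7 * 1.9 = 152.133
P = 30186.0 / 152.133 = 198.4185

Final answer: 198.4185


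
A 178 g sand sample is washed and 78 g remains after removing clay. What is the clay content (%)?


Formula: Clay% = (W_total - W_washed) / W_total * 100
Clay mass = 178 - 78 = 100 g
Clay% = 100 / 178 * 100 = 56.1798%

Answer: 56.1798%


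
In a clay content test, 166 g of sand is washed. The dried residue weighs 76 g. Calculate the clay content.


Formula: Clay% = (W_total - W_washed) / W_total * 100
Clay mass = 166 - 76 = 90 g
Clay% = 90 / 166 * 100 = 54.2169%

54.2169%


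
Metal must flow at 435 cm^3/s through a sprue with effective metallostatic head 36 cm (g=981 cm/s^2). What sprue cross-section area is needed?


Formula: v = sqrt(2*g*h), A = Q/v
Velocity: v = sqrt(2 * 981 * 36) = sqrt(70632) = 265.7668 cm/s
Sprue area: A = Q / v = 435 / 265.7668 = 1.6368 cm^2

1.6368 cm^2


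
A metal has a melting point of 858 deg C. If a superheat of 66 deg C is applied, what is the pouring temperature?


Formula: T_pour = T_melt + Superheat
T_pour = 858 + 66 = 924 deg C

924 deg C


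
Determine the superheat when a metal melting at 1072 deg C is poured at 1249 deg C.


Formula: Superheat = T_pour - T_melt
Superheat = 1249 - 1072 = 177 deg C


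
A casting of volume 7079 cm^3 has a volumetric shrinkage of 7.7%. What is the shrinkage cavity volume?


Formula: V_shrink = V_casting * shrinkage_pct / 100
V_shrink = 7079 cm^3 * 7.7 / 100 = 545.0830 cm^3

Final answer: 545.0830 cm^3


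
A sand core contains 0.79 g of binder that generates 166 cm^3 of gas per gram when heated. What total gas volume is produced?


Formula: V_gas = W_binder * gas_evolution_rate
V = 0.79 g * 166 cm^3/g = 131.1400 cm^3


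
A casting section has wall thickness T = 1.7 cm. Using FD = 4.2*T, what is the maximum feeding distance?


Formula: FD = 4.2 * T  (riser feeding-distance rule)
FD = 4.2 * 1.7 cm = 7.1400 cm


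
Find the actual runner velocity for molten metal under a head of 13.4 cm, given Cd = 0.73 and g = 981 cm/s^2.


Formula: v = Cd * sqrt(2 * g * h)  (Torricelli with discharge coefficient)
2*g*h = 2 * 981 * 13.4 = 26290.8 cm^2/s^2
sqrt(26290.8) = 162.14438 cm/s
v = 0.73 * 162.14438 = 118.3654 cm/s

Final answer: 118.3654 cm/s


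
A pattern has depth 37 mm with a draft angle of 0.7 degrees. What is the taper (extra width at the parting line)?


Formula: taper = depth * tan(draft_angle)
tan(0.7 deg) = 0.0122179
taper = 37 mm * 0.0122179 = 0.4521 mm

0.4521 mm


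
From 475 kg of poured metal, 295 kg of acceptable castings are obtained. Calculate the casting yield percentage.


Formula: Casting Yield = (W_good / W_total) * 100
Yield = (295 kg / 475 kg) * 100 = 62.1053%

Answer: 62.1053%


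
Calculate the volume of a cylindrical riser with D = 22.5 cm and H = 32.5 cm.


Formula: V = pi * (D/2)^2 * H  (cylinder volume)
Radius = D/2 = 22.5/2 = 11.25 cm
V = pi * 11.25^2 * 32.5 = 12922.2542 cm^3


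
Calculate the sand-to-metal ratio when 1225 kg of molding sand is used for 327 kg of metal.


Formula: Sand-to-Metal Ratio = W_sand / W_metal
Ratio = 1225 kg / 327 kg = 3.7462

Final answer: 3.7462


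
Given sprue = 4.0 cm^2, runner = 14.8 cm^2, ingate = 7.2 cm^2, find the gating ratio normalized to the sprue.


Sprue:Runner:Ingate = 1 : 14.8/4.0 : 7.2/4.0 = 1:3.70:1.80


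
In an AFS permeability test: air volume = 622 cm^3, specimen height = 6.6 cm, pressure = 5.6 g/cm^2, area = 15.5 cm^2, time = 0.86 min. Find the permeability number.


Formula: Permeability Number P = (V * H) / (p * A * t)
Numerator: V * H = 622 * 6.6 = 4105.2
Denominator: p * A * t = 5.6 * 15.5 * 0.86 = 74.648
P = 4105.2 / 74.648 = 54.9941

Answer: 54.9941


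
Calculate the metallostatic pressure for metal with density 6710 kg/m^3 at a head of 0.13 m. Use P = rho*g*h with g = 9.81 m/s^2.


Formula: P = rho * g * h
rho * g = 6710 * 9.81 = 65825.1 N/m^3
P = 65825.1 * 0.13 = 8557.2630 Pa

Answer: 8557.2630 Pa


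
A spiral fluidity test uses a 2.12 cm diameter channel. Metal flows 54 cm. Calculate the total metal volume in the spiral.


Formula: V = pi * (d/2)^2 * L  (cylinder volume)
Radius = 2.12/2 = 1.06 cm
V = pi * 1.06^2 * 54 = 190.6142 cm^3

Final answer: 190.6142 cm^3


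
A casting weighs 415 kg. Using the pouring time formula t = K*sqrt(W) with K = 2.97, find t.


Formula: t = K * sqrt(W)
sqrt(W) = sqrt(415) = 20.37155
t = 2.97 * 20.37155 = 60.5035 s

Final answer: 60.5035 s


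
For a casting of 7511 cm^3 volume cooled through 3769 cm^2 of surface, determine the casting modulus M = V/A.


Formula: Casting Modulus M = V / A
M = 7511 cm^3 / 3769 cm^2 = 1.9928 cm


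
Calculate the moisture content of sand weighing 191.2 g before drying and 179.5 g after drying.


Formula: MC = (W_wet - W_dry) / W_wet * 100
Water mass = 191.2 - 179.5 = 11.7 g
MC = 11.7 / 191.2 * 100 = 6.1192%

6.1192%


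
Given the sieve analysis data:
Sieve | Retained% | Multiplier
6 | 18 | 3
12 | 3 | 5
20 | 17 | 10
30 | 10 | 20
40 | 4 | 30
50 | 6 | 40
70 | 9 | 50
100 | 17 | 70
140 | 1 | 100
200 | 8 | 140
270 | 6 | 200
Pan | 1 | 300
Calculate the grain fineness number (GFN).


Formula: GFN = sum(pct * multiplier) / sum(pct)
sum(pct * multiplier) = 5159
sum(pct) = 100
GFN = 5159 / 100 = 51.59


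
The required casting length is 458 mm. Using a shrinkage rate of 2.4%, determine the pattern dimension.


Formula: L_pattern = L_casting * (1 + shrinkage_rate/100)
Shrinkage factor = 1 + 2.4/100 = 1.024
L_pattern = 458 mm * 1.024 = 468.9920 mm

Final answer: 468.9920 mm


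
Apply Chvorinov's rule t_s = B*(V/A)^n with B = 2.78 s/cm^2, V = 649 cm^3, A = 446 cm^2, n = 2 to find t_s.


Formula: t_s = B * (V/A)^n  (Chvorinov's rule, n=2)
Modulus M = V/A = 649/446 = 1.455157 cm
M^2 = 1.455157^2 = 2.117482 cm^2
t_s = 2.78 * 2.117482 = 5.8866 s

5.8866 s


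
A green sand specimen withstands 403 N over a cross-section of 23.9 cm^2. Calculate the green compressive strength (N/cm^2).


Formula: Compressive Strength = Force / Area
Strength = 403 N / 23.9 cm^2 = 16.8619 N/cm^2

16.8619 N/cm^2


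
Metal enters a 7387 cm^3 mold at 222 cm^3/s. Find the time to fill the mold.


Formula: t_fill = V_mold / Q_flow
t = 7387 cm^3 / 222 cm^3/s = 33.2748 s

Final answer: 33.2748 s


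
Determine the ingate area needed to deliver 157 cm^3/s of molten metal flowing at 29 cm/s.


Formula: A_ingate = Q / v  (continuity equation)
A = 157 cm^3/s / 29 cm/s = 5.4138 cm^2

5.4138 cm^2


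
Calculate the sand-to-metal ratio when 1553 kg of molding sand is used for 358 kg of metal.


Formula: Sand-to-Metal Ratio = W_sand / W_metal
Ratio = 1553 kg / 358 kg = 4.3380


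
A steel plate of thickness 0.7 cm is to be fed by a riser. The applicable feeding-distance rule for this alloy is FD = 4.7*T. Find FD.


Formula: FD = 4.7 * T  (riser feeding-distance rule)
FD = 4.7 * 0.7 cm = 3.2900 cm

Answer: 3.2900 cm


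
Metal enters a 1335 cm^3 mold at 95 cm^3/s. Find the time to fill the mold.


Formula: t_fill = V_mold / Q_flow
t = 1335 cm^3 / 95 cm^3/s = 14.0526 s

Answer: 14.0526 s


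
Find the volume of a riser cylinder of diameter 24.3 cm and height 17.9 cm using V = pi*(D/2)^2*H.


Formula: V = pi * (D/2)^2 * H  (cylinder volume)
Radius = D/2 = 24.3/2 = 12.15 cm
V = pi * 12.15^2 * 17.9 = 8301.4787 cm^3

Final answer: 8301.4787 cm^3


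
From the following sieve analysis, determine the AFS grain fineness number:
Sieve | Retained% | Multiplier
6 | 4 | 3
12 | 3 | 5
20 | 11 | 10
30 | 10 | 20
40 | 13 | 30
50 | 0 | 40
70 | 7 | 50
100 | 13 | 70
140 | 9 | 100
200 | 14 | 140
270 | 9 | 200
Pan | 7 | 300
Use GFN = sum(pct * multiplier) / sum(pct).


Formula: GFN = sum(pct * multiplier) / sum(pct)
sum(pct * multiplier) = 8747
sum(pct) = 100
GFN = 8747 / 100 = 87.47

Final answer: 87.47


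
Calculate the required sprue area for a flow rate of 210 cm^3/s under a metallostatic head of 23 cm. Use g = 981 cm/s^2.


Formula: v = sqrt(2*g*h), A = Q/v
Velocity: v = sqrt(2 * 981 * 23) = sqrt(45126) = 212.4288 cm/s
Sprue area: A = Q / v = 210 / 212.4288 = 0.9886 cm^2


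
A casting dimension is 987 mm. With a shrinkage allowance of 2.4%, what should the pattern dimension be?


Formula: L_pattern = L_casting * (1 + shrinkage_rate/100)
Shrinkage factor = 1 + 2.4/100 = 1.024
L_pattern = 987 mm * 1.024 = 1010.6880 mm

1010.6880 mm


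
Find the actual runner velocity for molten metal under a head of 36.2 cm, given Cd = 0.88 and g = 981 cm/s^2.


Formula: v = Cd * sqrt(2 * g * h)  (Torricelli with discharge coefficient)
2*g*h = 2 * 981 * 36.2 = 71024.4 cm^2/s^2
sqrt(71024.4) = 266.50403 cm/s
v = 0.88 * 266.50403 = 234.5235 cm/s

Answer: 234.5235 cm/s


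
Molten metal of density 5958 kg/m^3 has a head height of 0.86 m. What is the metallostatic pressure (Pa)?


Formula: P = rho * g * h
rho * g = 5958 * 9.81 = 58447.98 N/m^3
P = 58447.98 * 0.86 = 50265.2628 Pa

50265.2628 Pa


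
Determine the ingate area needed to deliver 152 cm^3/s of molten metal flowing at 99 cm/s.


Formula: A_ingate = Q / v  (continuity equation)
A = 152 cm^3/s / 99 cm/s = 1.5354 cm^2

1.5354 cm^2


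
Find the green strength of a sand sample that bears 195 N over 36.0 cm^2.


Formula: Compressive Strength = Force / Area
Strength = 195 N / 36.0 cm^2 = 5.4167 N/cm^2


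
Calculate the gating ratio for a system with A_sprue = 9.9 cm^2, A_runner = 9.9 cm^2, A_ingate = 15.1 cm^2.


Sprue:Runner:Ingate = 1 : 9.9/9.9 : 15.1/9.9 = 1:1.00:1.53

1:1.00:1.53


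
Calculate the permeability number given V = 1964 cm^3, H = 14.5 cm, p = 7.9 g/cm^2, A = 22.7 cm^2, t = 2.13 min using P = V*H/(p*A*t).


Formula: Permeability Number P = (V * H) / (p * A * t)
Numerator: V * H = 1964 * 14.5 = 28478.0
Denominator: p * A * t = 7.9 * 22.7 * 2.13 = 381.9729
P = 28478.0 / 381.9729 = 74.5550

Answer: 74.5550


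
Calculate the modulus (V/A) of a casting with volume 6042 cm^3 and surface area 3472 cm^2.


Formula: Casting Modulus M = V / A
M = 6042 cm^3 / 3472 cm^2 = 1.7402 cm


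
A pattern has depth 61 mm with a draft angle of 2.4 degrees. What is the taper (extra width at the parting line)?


Formula: taper = depth * tan(draft_angle)
tan(2.4 deg) = 0.0419124
taper = 61 mm * 0.0419124 = 2.5567 mm

Final answer: 2.5567 mm


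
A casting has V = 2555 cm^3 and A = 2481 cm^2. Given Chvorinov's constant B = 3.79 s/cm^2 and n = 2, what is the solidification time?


Formula: t_s = B * (V/A)^n  (Chvorinov's rule, n=2)
Modulus M = V/A = 2555/2481 = 1.029827 cm
M^2 = 1.029827^2 = 1.060544 cm^2
t_s = 3.79 * 1.060544 = 4.0195 s

4.0195 s


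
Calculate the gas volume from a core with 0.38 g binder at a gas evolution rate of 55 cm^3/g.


Formula: V_gas = W_binder * gas_evolution_rate
V = 0.38 g * 55 cm^3/g = 20.9000 cm^3


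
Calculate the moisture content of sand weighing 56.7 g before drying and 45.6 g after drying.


Formula: MC = (W_wet - W_dry) / W_wet * 100
Water mass = 56.7 - 45.6 = 11.1 g
MC = 11.1 / 56.7 * 100 = 19.5767%

Final answer: 19.5767%


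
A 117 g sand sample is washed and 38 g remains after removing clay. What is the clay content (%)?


Formula: Clay% = (W_total - W_washed) / W_total * 100
Clay mass = 117 - 38 = 79 g
Clay% = 79 / 117 * 100 = 67.5214%


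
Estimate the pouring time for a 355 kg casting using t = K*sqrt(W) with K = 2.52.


Formula: t = K * sqrt(W)
sqrt(W) = sqrt(355) = 18.84144
t = 2.52 * 18.84144 = 47.4804 s

47.4804 s


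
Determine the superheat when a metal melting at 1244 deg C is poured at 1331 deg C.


Formula: Superheat = T_pour - T_melt
Superheat = 1331 - 1244 = 87 deg C

87 deg C


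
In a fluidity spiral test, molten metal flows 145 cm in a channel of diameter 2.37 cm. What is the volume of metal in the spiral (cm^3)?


Formula: V = pi * (d/2)^2 * L  (cylinder volume)
Radius = 2.37/2 = 1.185 cm
V = pi * 1.185^2 * 145 = 639.6679 cm^3

Final answer: 639.6679 cm^3


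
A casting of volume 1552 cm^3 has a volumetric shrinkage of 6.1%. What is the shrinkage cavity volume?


Formula: V_shrink = V_casting * shrinkage_pct / 100
V_shrink = 1552 cm^3 * 6.1 / 100 = 94.6720 cm^3

Answer: 94.6720 cm^3


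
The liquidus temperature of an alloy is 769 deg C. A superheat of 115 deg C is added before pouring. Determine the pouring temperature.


Formula: T_pour = T_melt + Superheat
T_pour = 769 + 115 = 884 deg C


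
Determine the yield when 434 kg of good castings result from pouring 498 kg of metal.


Formula: Casting Yield = (W_good / W_total) * 100
Yield = (434 kg / 498 kg) * 100 = 87.1486%

Answer: 87.1486%


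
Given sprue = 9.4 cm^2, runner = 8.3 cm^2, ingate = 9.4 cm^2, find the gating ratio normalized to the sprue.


Sprue:Runner:Ingate = 1 : 8.3/9.4 : 9.4/9.4 = 1:0.88:1.00


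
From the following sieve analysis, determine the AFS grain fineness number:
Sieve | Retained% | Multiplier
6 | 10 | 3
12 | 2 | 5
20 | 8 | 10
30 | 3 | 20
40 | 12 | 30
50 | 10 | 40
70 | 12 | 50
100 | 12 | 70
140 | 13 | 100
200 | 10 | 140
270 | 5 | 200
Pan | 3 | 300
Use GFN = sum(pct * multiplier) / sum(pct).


Formula: GFN = sum(pct * multiplier) / sum(pct)
sum(pct * multiplier) = 6980
sum(pct) = 100
GFN = 6980 / 100 = 69.80

69.80


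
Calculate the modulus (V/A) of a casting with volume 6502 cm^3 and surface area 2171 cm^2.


Formula: Casting Modulus M = V / A
M = 6502 cm^3 / 2171 cm^2 = 2.9949 cm


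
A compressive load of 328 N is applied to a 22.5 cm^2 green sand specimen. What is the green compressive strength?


Formula: Compressive Strength = Force / Area
Strength = 328 N / 22.5 cm^2 = 14.5778 N/cm^2


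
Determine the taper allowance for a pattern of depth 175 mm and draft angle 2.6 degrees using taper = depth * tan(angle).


Formula: taper = depth * tan(draft_angle)
tan(2.6 deg) = 0.0454097
taper = 175 mm * 0.0454097 = 7.9467 mm

Final answer: 7.9467 mm


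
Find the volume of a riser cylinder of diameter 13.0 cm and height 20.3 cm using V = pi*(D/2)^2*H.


Formula: V = pi * (D/2)^2 * H  (cylinder volume)
Radius = D/2 = 13.0/2 = 6.5 cm
V = pi * 6.5^2 * 20.3 = 2694.4655 cm^3


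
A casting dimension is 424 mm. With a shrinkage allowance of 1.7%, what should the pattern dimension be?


Formula: L_pattern = L_casting * (1 + shrinkage_rate/100)
Shrinkage factor = 1 + 1.7/100 = 1.017
L_pattern = 424 mm * 1.017 = 431.2080 mm

431.2080 mm


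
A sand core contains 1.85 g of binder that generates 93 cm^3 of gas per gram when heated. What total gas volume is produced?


Formula: V_gas = W_binder * gas_evolution_rate
V = 1.85 g * 93 cm^3/g = 172.0500 cm^3

172.0500 cm^3


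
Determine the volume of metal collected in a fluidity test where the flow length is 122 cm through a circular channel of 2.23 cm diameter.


Formula: V = pi * (d/2)^2 * L  (cylinder volume)
Radius = 2.23/2 = 1.115 cm
V = pi * 1.115^2 * 122 = 476.4962 cm^3

Answer: 476.4962 cm^3


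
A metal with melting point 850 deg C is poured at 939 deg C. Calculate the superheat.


Formula: Superheat = T_pour - T_melt
Superheat = 939 - 850 = 89 deg C

89 deg C


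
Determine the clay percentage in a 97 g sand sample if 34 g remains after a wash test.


Formula: Clay% = (W_total - W_washed) / W_total * 100
Clay mass = 97 - 34 = 63 g
Clay% = 63 / 97 * 100 = 64.9485%

Final answer: 64.9485%


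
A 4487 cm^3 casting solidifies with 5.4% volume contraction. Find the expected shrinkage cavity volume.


Formula: V_shrink = V_casting * shrinkage_pct / 100
V_shrink = 4487 cm^3 * 5.4 / 100 = 242.2980 cm^3

242.2980 cm^3


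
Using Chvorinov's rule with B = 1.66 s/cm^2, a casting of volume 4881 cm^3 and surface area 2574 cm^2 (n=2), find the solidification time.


Formula: t_s = B * (V/A)^n  (Chvorinov's rule, n=2)
Modulus M = V/A = 4881/2574 = 1.896270 cm
M^2 = 1.896270^2 = 3.595840 cm^2
t_s = 1.66 * 3.595840 = 5.9691 s

Answer: 5.9691 s


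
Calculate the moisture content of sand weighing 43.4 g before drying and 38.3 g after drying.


Formula: MC = (W_wet - W_dry) / W_wet * 100
Water mass = 43.4 - 38.3 = 5.1 g
MC = 5.1 / 43.4 * 100 = 11.7512%


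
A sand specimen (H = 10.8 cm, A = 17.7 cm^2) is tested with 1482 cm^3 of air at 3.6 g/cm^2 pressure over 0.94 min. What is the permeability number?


Formula: Permeability Number P = (V * H) / (p * A * t)
Numerator: V * H = 1482 * 10.8 = 16005.6
Denominator: p * A * t = 3.6 * 17.7 * 0.94 = 59.8968
P = 16005.6 / 59.8968 = 267.2196

Answer: 267.2196


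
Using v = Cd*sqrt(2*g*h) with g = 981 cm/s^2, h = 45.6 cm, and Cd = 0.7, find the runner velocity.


Formula: v = Cd * sqrt(2 * g * h)  (Torricelli with discharge coefficient)
2*g*h = 2 * 981 * 45.6 = 89467.2 cm^2/s^2
sqrt(89467.2) = 299.11068 cm/s
v = 0.7 * 299.11068 = 209.3775 cm/s

Final answer: 209.3775 cm/s


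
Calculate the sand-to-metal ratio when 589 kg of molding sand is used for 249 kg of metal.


Formula: Sand-to-Metal Ratio = W_sand / W_metal
Ratio = 589 kg / 249 kg = 2.3655


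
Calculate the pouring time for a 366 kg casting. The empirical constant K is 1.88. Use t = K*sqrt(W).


Formula: t = K * sqrt(W)
sqrt(W) = sqrt(366) = 19.13113
t = 1.88 * 19.13113 = 35.9665 s

Final answer: 35.9665 s


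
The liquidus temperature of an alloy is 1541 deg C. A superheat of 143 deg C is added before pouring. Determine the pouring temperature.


Formula: T_pour = T_melt + Superheat
T_pour = 1541 + 143 = 1684 deg C


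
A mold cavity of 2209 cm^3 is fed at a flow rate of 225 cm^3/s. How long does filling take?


Formula: t_fill = V_mold / Q_flow
t = 2209 cm^3 / 225 cm^3/s = 9.8178 s

Final answer: 9.8178 s


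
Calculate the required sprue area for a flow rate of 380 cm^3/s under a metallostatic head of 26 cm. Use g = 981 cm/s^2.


Formula: v = sqrt(2*g*h), A = Q/v
Velocity: v = sqrt(2 * 981 * 26) = sqrt(51012) = 225.8584 cm/s
Sprue area: A = Q / v = 380 / 225.8584 = 1.6825 cm^2

Final answer: 1.6825 cm^2


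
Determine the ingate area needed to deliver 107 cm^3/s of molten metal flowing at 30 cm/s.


Formula: A_ingate = Q / v  (continuity equation)
A = 107 cm^3/s / 30 cm/s = 3.5667 cm^2


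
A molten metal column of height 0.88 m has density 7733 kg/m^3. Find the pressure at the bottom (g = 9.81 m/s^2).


Formula: P = rho * g * h
rho * g = 7733 * 9.81 = 75860.73 N/m^3
P = 75860.73 * 0.88 = 66757.4424 Pa


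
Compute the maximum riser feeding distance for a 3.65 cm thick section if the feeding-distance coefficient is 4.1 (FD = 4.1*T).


Formula: FD = 4.1 * T  (riser feeding-distance rule)
FD = 4.1 * 3.65 cm = 14.9650 cm

Answer: 14.9650 cm


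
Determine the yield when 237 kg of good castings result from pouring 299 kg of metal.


Formula: Casting Yield = (W_good / W_total) * 100
Yield = (237 kg / 299 kg) * 100 = 79.2642%

79.2642%


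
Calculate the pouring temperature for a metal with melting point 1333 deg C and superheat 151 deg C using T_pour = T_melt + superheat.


Formula: T_pour = T_melt + Superheat
T_pour = 1333 + 151 = 1484 deg C

1484 deg C


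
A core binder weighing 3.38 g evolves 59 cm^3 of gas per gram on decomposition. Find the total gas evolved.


Formula: V_gas = W_binder * gas_evolution_rate
V = 3.38 g * 59 cm^3/g = 199.4200 cm^3

Final answer: 199.4200 cm^3


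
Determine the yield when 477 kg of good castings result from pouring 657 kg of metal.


Formula: Casting Yield = (W_good / W_total) * 100
Yield = (477 kg / 657 kg) * 100 = 72.6027%


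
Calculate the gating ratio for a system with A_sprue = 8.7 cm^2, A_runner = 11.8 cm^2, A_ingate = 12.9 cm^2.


Sprue:Runner:Ingate = 1 : 11.8/8.7 : 12.9/8.7 = 1:1.36:1.48

Final answer: 1:1.36:1.48


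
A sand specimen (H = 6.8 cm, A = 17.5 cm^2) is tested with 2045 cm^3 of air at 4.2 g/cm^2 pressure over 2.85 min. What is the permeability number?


Formula: Permeability Number P = (V * H) / (p * A * t)
Numerator: V * H = 2045 * 6.8 = 13906.0
Denominator: p * A * t = 4.2 * 17.5 * 2.85 = 209.475
P = 13906.0 / 209.475 = 66.3850

Final answer: 66.3850


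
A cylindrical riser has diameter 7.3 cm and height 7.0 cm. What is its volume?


Formula: V = pi * (D/2)^2 * H  (cylinder volume)
Radius = D/2 = 7.3/2 = 3.65 cm
V = pi * 3.65^2 * 7.0 = 292.9771 cm^3


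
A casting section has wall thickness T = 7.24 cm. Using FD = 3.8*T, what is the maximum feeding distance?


Formula: FD = 3.8 * T  (riser feeding-distance rule)
FD = 3.8 * 7.24 cm = 27.5120 cm

Final answer: 27.5120 cm


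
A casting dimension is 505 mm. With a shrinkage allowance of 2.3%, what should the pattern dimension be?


Formula: L_pattern = L_casting * (1 + shrinkage_rate/100)
Shrinkage factor = 1 + 2.3/100 = 1.023
L_pattern = 505 mm * 1.023 = 516.6150 mm

516.6150 mm


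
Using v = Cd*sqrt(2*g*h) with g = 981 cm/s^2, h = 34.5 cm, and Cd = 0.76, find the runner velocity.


Formula: v = Cd * sqrt(2 * g * h)  (Torricelli with discharge coefficient)
2*g*h = 2 * 981 * 34.5 = 67689.0 cm^2/s^2
sqrt(67689.0) = 260.17110 cm/s
v = 0.76 * 260.17110 = 197.7300 cm/s

Final answer: 197.7300 cm/s


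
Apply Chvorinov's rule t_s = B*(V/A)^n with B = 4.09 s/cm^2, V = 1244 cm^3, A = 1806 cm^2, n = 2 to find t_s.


Formula: t_s = B * (V/A)^n  (Chvorinov's rule, n=2)
Modulus M = V/A = 1244/1806 = 0.688815 cm
M^2 = 0.688815^2 = 0.474466 cm^2
t_s = 4.09 * 0.474466 = 1.9406 s

Answer: 1.9406 s


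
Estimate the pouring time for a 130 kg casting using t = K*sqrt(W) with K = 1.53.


Formula: t = K * sqrt(W)
sqrt(W) = sqrt(130) = 11.40175
t = 1.53 * 11.40175 = 17.4447 s

Answer: 17.4447 s


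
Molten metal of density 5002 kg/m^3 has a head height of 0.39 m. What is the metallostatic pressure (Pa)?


Formula: P = rho * g * h
rho * g = 5002 * 9.81 = 49069.62 N/m^3
P = 49069.62 * 0.39 = 19137.1518 Pa

Answer: 19137.1518 Pa


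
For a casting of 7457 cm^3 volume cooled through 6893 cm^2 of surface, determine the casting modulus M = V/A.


Formula: Casting Modulus M = V / A
M = 7457 cm^3 / 6893 cm^2 = 1.0818 cm

1.0818 cm


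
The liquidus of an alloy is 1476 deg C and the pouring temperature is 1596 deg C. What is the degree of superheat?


Formula: Superheat = T_pour - T_melt
Superheat = 1596 - 1476 = 120 deg C

120 deg C


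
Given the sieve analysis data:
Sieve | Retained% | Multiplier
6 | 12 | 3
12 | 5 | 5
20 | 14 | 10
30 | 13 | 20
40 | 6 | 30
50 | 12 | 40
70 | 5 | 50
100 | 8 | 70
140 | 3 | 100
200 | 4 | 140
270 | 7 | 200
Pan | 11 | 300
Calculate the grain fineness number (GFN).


Formula: GFN = sum(pct * multiplier) / sum(pct)
sum(pct * multiplier) = 7491
sum(pct) = 100
GFN = 7491 / 100 = 74.91

74.91


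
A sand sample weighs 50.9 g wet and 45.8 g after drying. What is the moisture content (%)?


Formula: MC = (W_wet - W_dry) / W_wet * 100
Water mass = 50.9 - 45.8 = 5.1 g
MC = 5.1 / 50.9 * 100 = 10.0196%

Final answer: 10.0196%


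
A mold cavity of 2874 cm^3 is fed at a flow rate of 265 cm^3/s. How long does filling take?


Formula: t_fill = V_mold / Q_flow
t = 2874 cm^3 / 265 cm^3/s = 10.8453 s

10.8453 s


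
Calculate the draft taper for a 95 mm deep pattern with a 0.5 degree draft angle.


Formula: taper = depth * tan(draft_angle)
tan(0.5 deg) = 0.0087269
taper = 95 mm * 0.0087269 = 0.8291 mm

Answer: 0.8291 mm


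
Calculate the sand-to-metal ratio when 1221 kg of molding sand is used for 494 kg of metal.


Formula: Sand-to-Metal Ratio = W_sand / W_metal
Ratio = 1221 kg / 494 kg = 2.4717


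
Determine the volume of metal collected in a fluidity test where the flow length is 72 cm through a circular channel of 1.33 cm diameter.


Formula: V = pi * (d/2)^2 * L  (cylinder volume)
Radius = 1.33/2 = 0.665 cm
V = pi * 0.665^2 * 72 = 100.0289 cm^3

Answer: 100.0289 cm^3


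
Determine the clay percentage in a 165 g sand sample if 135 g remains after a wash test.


Formula: Clay% = (W_total - W_washed) / W_total * 100
Clay mass = 165 - 135 = 30 g
Clay% = 30 / 165 * 100 = 18.1818%

Final answer: 18.1818%


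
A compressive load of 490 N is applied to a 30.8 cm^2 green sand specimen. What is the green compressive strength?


Formula: Compressive Strength = Force / Area
Strength = 490 N / 30.8 cm^2 = 15.9091 N/cm^2

15.9091 N/cm^2


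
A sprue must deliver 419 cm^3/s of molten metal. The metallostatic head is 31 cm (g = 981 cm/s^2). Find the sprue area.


Formula: v = sqrt(2*g*h), A = Q/v
Velocity: v = sqrt(2 * 981 * 31) = sqrt(60822) = 246.6212 cm/s
Sprue area: A = Q / v = 419 / 246.6212 = 1.6990 cm^2

1.6990 cm^2


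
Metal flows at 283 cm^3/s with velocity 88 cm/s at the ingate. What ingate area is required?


Formula: A_ingate = Q / v  (continuity equation)
A = 283 cm^3/s / 88 cm/s = 3.2159 cm^2

Final answer: 3.2159 cm^2


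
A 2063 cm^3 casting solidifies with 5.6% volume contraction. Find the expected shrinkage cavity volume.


Formula: V_shrink = V_casting * shrinkage_pct / 100
V_shrink = 2063 cm^3 * 5.6 / 100 = 115.5280 cm^3

Final answer: 115.5280 cm^3


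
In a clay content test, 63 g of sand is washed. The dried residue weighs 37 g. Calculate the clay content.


Formula: Clay% = (W_total - W_washed) / W_total * 100
Clay mass = 63 - 37 = 26 g
Clay% = 26 / 63 * 100 = 41.2698%

Final answer: 41.2698%


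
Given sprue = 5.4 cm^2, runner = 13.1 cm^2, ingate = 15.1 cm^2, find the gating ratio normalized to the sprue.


Sprue:Runner:Ingate = 1 : 13.1/5.4 : 15.1/5.4 = 1:2.43:2.80

Answer: 1:2.43:2.80


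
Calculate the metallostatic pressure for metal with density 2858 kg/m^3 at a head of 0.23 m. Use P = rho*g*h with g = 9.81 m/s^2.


Formula: P = rho * g * h
rho * g = 2858 * 9.81 = 28036.98 N/m^3
P = 28036.98 * 0.23 = 6448.5054 Pa


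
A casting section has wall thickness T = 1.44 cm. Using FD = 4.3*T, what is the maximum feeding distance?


Formula: FD = 4.3 * T  (riser feeding-distance rule)
FD = 4.3 * 1.44 cm = 6.1920 cm

Answer: 6.1920 cm


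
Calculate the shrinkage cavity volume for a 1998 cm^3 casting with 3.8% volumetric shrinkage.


Formula: V_shrink = V_casting * shrinkage_pct / 100
V_shrink = 1998 cm^3 * 3.8 / 100 = 75.9240 cm^3

75.9240 cm^3


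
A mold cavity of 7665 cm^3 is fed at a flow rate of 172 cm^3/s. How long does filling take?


Formula: t_fill = V_mold / Q_flow
t = 7665 cm^3 / 172 cm^3/s = 44.5640 s


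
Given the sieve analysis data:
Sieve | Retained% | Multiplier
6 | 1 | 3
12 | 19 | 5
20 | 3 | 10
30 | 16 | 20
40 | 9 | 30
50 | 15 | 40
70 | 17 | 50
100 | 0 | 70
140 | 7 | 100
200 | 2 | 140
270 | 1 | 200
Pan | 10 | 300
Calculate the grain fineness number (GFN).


Formula: GFN = sum(pct * multiplier) / sum(pct)
sum(pct * multiplier) = 6348
sum(pct) = 100
GFN = 6348 / 100 = 63.48


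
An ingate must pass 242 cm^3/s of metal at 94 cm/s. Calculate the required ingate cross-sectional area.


Formula: A_ingate = Q / v  (continuity equation)
A = 242 cm^3/s / 94 cm/s = 2.5745 cm^2


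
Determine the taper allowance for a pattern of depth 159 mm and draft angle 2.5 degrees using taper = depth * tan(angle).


Formula: taper = depth * tan(draft_angle)
tan(2.5 deg) = 0.0436609
taper = 159 mm * 0.0436609 = 6.9421 mm

6.9421 mm


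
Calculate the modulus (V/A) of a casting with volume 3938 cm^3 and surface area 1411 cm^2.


Formula: Casting Modulus M = V / A
M = 3938 cm^3 / 1411 cm^2 = 2.7909 cm


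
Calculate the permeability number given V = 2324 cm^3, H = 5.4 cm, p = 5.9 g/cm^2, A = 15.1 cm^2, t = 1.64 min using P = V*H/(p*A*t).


Formula: Permeability Number P = (V * H) / (p * A * t)
Numerator: V * H = 2324 * 5.4 = 12549.6
Denominator: p * A * t = 5.9 * 15.1 * 1.64 = 146.1076
P = 12549.6 / 146.1076 = 85.8929

85.8929


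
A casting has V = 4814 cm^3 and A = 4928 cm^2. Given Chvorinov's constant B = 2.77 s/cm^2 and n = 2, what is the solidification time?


Formula: t_s = B * (V/A)^n  (Chvorinov's rule, n=2)
Modulus M = V/A = 4814/4928 = 0.976867 cm
M^2 = 0.976867^2 = 0.954269 cm^2
t_s = 2.77 * 0.954269 = 2.6433 s

2.6433 s


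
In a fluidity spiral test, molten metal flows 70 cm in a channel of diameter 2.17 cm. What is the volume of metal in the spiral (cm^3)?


Formula: V = pi * (d/2)^2 * L  (cylinder volume)
Radius = 2.17/2 = 1.085 cm
V = pi * 1.085^2 * 70 = 258.8853 cm^3


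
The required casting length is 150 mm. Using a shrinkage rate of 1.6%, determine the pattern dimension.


Formula: L_pattern = L_casting * (1 + shrinkage_rate/100)
Shrinkage factor = 1 + 1.6/100 = 1.016
L_pattern = 150 mm * 1.016 = 152.4000 mm

Answer: 152.4000 mm


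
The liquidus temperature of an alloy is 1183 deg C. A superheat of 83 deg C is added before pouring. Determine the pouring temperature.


Formula: T_pour = T_melt + Superheat
T_pour = 1183 + 83 = 1266 deg C


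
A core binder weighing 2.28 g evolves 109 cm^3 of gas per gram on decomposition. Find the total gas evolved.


Formula: V_gas = W_binder * gas_evolution_rate
V = 2.28 g * 109 cm^3/g = 248.5200 cm^3


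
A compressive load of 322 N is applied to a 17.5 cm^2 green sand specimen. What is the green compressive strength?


Formula: Compressive Strength = Force / Area
Strength = 322 N / 17.5 cm^2 = 18.4000 N/cm^2

Final answer: 18.4000 N/cm^2


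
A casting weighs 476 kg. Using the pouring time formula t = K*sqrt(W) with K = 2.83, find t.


Formula: t = K * sqrt(W)
sqrt(W) = sqrt(476) = 21.81742
t = 2.83 * 21.81742 = 61.7433 s

Final answer: 61.7433 s


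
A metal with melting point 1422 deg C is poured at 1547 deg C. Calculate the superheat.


Formula: Superheat = T_pour - T_melt
Superheat = 1547 - 1422 = 125 deg C


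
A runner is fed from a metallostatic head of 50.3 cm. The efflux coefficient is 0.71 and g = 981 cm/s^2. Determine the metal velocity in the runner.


Formula: v = Cd * sqrt(2 * g * h)  (Torricelli with discharge coefficient)
2*g*h = 2 * 981 * 50.3 = 98688.6 cm^2/s^2
sqrt(98688.6) = 314.14742 cm/s
v = 0.71 * 314.14742 = 223.0447 cm/s


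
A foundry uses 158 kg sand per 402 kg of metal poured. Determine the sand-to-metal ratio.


Formula: Sand-to-Metal Ratio = W_sand / W_metal
Ratio = 158 kg / 402 kg = 0.3930

Answer: 0.3930


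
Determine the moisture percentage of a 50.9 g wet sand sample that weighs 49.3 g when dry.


Formula: MC = (W_wet - W_dry) / W_wet * 100
Water mass = 50.9 - 49.3 = 1.6 g
MC = 1.6 / 50.9 * 100 = 3.1434%

3.1434%


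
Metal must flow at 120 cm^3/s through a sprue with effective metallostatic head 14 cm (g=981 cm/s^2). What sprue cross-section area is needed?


Formula: v = sqrt(2*g*h), A = Q/v
Velocity: v = sqrt(2 * 981 * 14) = sqrt(27468) = 165.7347 cm/s
Sprue area: A = Q / v = 120 / 165.7347 = 0.7240 cm^2

Answer: 0.7240 cm^2
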